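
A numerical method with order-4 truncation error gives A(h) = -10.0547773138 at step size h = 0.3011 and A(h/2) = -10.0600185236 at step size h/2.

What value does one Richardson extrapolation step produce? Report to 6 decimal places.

-10.060368

The method has order 4: 2^4 = 16.
16×(-10.0600185236) = -160.9602963776; (-160.9602963776) − (-10.0547773138) = -150.9055190638
Divide by 2^4 − 1 = 15.
Extrapolated: (-150.9055190638) / 15 = -10.0603679376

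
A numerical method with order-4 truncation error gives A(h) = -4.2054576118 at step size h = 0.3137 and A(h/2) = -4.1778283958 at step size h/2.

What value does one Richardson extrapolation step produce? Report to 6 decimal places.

-4.175986

Leading term ∝ h^4; use weight 16 = 2^4.
Numerator 16*A(h/2) − A(h) = 16*(-4.1778283958) − (-4.2054576118) = -62.6397967210
Extrapolated: (-62.6397967210) / 15 = -4.1759864481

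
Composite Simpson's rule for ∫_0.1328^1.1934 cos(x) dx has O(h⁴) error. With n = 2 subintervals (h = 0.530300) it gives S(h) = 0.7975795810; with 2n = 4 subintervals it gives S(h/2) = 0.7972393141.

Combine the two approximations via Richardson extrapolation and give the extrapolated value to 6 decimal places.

0.797217

Order 4 gives 2^r = 16 and 2^r − 1 = 15.
16 × 0.7972393141 − 0.7975795810 = 11.9582494446
(16 × 0.7972393141 − 0.7975795810)/(16 − 1) = 0.7972166296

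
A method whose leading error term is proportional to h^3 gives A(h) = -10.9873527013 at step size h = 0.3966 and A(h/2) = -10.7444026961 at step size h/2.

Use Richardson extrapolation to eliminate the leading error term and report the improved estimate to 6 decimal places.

The method has order 3: 2^3 = 8.
8*(-10.7444026961) − (-10.9873527013) = -74.9678688675
Extrapolated: (-74.9678688675) / 7 = -10.7096955525

-10.709696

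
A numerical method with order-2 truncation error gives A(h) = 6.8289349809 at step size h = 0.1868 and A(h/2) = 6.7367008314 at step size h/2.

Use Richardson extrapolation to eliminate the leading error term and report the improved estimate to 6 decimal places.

6.705956

With r = 2 the leading error scales as h^2, so the weight is 2^2 = 4.
Weighted: 26.9468033256 − 6.8289349809 = 20.1178683447
Denominator 4 − 1 = 3.
R = 20.1178683447/3 = 6.7059561149
Shift from A(h/2): −0.0307447165.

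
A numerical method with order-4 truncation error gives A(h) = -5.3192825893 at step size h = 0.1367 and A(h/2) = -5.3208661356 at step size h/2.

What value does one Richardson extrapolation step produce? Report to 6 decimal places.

-5.320972

Order 4 gives 2^r = 16 and 2^r − 1 = 15.
Weighted: (-85.1338581696) − (-5.3192825893) = -79.8145755803
Denominator 16 − 1 = 15.
Result: -5.3209717054
Correction |R − A(h/2)| = 1.056e-04; gap |A(h/2) − A(h)| = 1.584e-03.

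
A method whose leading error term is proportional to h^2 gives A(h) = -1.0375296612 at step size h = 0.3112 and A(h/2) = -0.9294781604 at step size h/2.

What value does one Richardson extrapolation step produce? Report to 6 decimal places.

r = 2: numerator weight 4, denominator 3.
4*(-0.9294781604) − (-1.0375296612) = -2.6803829804
Denominator 4 − 1 = 3.
R = (-2.6803829804)/3 = -0.8934609935
Correction |R − A(h/2)| = 3.602e-02; gap |A(h/2) − A(h)| = 1.081e-01.

-0.893461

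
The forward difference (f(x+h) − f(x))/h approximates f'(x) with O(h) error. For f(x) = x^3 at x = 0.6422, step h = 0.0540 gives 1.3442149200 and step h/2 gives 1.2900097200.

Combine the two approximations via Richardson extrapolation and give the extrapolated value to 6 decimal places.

With r = 1 the leading error scales as h^1, so the weight is 2^1 = 2.
2*1.2900097200 − 1.3442149200 = 1.2358045200
(2*1.2900097200 − 1.3442149200)/(2 − 1) = 1.2358045200

1.235805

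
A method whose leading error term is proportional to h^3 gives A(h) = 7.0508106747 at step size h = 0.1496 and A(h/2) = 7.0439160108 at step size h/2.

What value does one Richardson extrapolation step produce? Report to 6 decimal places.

With r = 3 the leading error scales as h^3, so the weight is 2^3 = 8.
A(h/2) − A(h) = 7.0439160108 − 7.0508106747 = -0.0068946639
Correction (A(h/2) − A(h))/(8 − 1) = (-0.0068946639)/7 = -0.0009849520
R = A(h/2) + (A(h/2) − A(h))/7 = 7.0439160108 − 0.0009849520 = 7.0429310588
Gap between inputs: 6.895e-03; correction applied: −0.0009849520.

7.042931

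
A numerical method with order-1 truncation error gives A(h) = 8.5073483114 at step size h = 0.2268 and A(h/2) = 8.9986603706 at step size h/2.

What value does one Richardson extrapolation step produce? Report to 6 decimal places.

9.489972

With r = 1 the leading error scales as h^1, so the weight is 2^1 = 2.
2^1·A(h/2) = 17.9973207412; minus A(h) gives 9.4899724298.
R = 9.4899724298/1 = 9.4899724298
Correction |R − A(h/2)| = 4.913e-01; gap |A(h/2) − A(h)| = 4.913e-01.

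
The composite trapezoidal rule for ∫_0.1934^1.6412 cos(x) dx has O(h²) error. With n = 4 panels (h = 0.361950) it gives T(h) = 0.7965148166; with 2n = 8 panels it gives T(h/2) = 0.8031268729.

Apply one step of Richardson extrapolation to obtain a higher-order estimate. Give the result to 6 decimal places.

0.805331

Leading term ∝ h^2; use weight 4 = 2^2.
4 × 0.8031268729 = 3.2125074916; 3.2125074916 − 0.7965148166 = 2.4159926750
Divide by 2^2 − 1 = 3.
2.4159926750 ÷ 3 = 0.8053308917
Shift from A(h/2): +0.0022040188.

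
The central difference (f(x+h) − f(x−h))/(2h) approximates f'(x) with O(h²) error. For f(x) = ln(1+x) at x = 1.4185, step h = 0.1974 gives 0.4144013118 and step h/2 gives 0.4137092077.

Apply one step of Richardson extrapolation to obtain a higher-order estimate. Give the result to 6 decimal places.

With r = 2 the leading error scales as h^2, so the weight is 2^2 = 4.
Top: 4(0.4137092077) − (0.4144013118) = 1.2404355190
Denominator 4 − 1 = 3.
R = 1.2404355190/3 = 0.4134785063
Correction |R − A(h/2)| = 2.307e-04; gap |A(h/2) − A(h)| = 6.921e-04.

0.413479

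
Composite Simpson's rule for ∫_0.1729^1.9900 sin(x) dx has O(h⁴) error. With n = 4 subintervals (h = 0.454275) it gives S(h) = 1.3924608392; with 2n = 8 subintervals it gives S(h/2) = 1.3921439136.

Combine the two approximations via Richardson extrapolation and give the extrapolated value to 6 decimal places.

1.392123

r = 4: numerator weight 16, denominator 15.
16×1.3921439136 = 22.2743026176; 22.2743026176 − 1.3924608392 = 20.8818417784
20.8818417784 ÷ 15 = 1.3921227852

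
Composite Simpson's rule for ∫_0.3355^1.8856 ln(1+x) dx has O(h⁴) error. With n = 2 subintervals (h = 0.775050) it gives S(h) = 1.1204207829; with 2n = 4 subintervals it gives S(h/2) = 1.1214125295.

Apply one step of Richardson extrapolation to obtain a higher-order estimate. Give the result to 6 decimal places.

1.121479

Order 4 gives 2^r = 16 and 2^r − 1 = 15.
16 × 1.1214125295 = 17.9426004720; 17.9426004720 − 1.1204207829 = 16.8221796891
R = 16.8221796891/15 = 1.1214786459
Shift from A(h/2): +0.0000661164.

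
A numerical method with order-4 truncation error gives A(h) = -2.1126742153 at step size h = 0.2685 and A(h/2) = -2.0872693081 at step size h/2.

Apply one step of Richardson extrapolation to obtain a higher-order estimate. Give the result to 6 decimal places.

Error is O(h^4); halving h shrinks it by 2^4 = 16.
Weighted: (-33.3963089296) − (-2.1126742153) = -31.2836347143
Extrapolated: (-31.2836347143) / 15 = -2.0855756476

-2.085576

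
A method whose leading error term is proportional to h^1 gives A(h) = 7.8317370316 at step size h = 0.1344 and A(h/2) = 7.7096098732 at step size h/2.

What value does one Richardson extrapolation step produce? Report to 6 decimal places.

7.587483

r = 1, so 2^r = 2.
A(h/2) − A(h) = 7.7096098732 − 7.8317370316 = -0.1221271584
Correction (A(h/2) − A(h))/(2 − 1) = (-0.1221271584)/1 = -0.1221271584
R = 7.7096098732 − 0.1221271584 = 7.5874827148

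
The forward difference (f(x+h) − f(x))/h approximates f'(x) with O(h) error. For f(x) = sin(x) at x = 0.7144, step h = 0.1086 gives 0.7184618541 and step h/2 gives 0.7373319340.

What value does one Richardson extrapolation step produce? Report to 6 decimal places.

0.756202

r = 1: numerator weight 2, denominator 1.
2^1 × A(h/2) = 1.4746638680; minus A(h) gives 0.7562020139.
Denominator 2 − 1 = 1.
Result: 0.7562020139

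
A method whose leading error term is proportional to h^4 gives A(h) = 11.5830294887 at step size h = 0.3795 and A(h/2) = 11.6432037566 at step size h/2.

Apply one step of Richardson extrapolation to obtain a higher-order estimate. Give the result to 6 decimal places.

11.647215

r = 4, so 2^r = 16.
16*11.6432037566 − 11.5830294887 = 174.7082306169
Divide by 2^4 − 1 = 15.
174.7082306169 ÷ 15 = 11.6472153745
Shift from A(h/2): +0.0040116179.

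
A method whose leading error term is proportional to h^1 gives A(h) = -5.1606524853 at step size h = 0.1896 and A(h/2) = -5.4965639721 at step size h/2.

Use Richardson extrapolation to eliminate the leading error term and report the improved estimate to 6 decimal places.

Method order is 1; weight 2^1 = 2.
2^1·A(h/2) = -10.9931279442; minus A(h) gives -5.8324754589.
R = (-5.8324754589)/1 = -5.8324754589
Correction |R − A(h/2)| = 3.359e-01; gap |A(h/2) − A(h)| = 3.359e-01.

-5.832475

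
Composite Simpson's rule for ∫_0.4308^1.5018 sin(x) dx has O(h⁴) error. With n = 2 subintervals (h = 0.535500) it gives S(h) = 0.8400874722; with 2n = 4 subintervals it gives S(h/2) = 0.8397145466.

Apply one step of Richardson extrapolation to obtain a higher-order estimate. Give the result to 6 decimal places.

Error is O(h^4); halving h shrinks it by 2^4 = 16.
16×0.8397145466 = 13.4354327456; 13.4354327456 − 0.8400874722 = 12.5953452734
12.5953452734 ÷ 15 = 0.8396896849
Shift from A(h/2): −0.0000248617.

0.839690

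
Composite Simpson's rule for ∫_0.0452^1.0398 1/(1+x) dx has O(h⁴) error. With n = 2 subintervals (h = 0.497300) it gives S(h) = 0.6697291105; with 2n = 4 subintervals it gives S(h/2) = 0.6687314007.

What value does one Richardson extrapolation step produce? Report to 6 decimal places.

0.668665

The method has order 4: 2^4 = 16.
2^4·A(h/2) = 10.6997024112; minus A(h) gives 10.0299733007.
(16·0.6687314007 − 0.6697291105)/(16 − 1) = 0.6686648867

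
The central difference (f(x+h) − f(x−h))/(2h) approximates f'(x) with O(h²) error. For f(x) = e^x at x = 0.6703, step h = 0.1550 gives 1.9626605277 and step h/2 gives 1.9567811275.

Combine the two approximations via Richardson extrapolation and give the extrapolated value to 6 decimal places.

With r = 2 the leading error scales as h^2, so the weight is 2^2 = 4.
4 × 1.9567811275 − 1.9626605277 = 5.8644639823
R = 5.8644639823/3 = 1.9548213274
Shift from A(h/2): −0.0019598001.

1.954821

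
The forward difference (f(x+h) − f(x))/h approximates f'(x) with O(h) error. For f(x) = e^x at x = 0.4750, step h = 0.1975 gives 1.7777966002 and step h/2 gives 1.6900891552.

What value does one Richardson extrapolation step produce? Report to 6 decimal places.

Method order is 1; weight 2^1 = 2.
2 × 1.6900891552 = 3.3801783104; 3.3801783104 − 1.7777966002 = 1.6023817102
Divide by 2^1 − 1 = 1.
Result: 1.6023817102

1.602382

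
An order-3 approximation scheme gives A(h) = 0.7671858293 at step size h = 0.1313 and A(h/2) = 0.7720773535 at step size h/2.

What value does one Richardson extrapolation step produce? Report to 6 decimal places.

0.772776

Order 3 gives 2^r = 8 and 2^r − 1 = 7.
2^3*A(h/2) = 6.1766188280; minus A(h) gives 5.4094329987.
R = 5.4094329987/7 = 0.7727761427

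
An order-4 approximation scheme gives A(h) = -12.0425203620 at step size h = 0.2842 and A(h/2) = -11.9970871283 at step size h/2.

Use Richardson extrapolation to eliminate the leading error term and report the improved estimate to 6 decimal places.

Leading term ∝ h^4; use weight 16 = 2^4.
16 × (-11.9970871283) = -191.9533940528; subtract (-12.0425203620) → -179.9108736908
Denominator 16 − 1 = 15.
So the Richardson estimate is -11.9940582461.

-11.994058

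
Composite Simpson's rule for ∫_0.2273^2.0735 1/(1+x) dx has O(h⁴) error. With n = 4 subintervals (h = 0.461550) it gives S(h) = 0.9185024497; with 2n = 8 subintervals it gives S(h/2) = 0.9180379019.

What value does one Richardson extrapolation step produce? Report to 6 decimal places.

Order 4 gives 2^r = 16 and 2^r − 1 = 15.
16*0.9180379019 = 14.6886064304; 14.6886064304 − 0.9185024497 = 13.7701039807
Divide by 2^4 − 1 = 15.
So the Richardson estimate is 0.9180069320.
Shift from A(h/2): −0.0000309699.

0.918007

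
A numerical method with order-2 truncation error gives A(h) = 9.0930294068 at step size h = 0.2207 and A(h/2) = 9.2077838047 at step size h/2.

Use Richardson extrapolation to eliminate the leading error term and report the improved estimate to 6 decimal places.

9.246035

Method order is 2; weight 2^2 = 4.
2^2 × A(h/2) = 36.8311352188; minus A(h) gives 27.7381058120.
Divide by 2^2 − 1 = 3.
(4 × 9.2077838047 − 9.0930294068)/(4 − 1) = 9.2460352707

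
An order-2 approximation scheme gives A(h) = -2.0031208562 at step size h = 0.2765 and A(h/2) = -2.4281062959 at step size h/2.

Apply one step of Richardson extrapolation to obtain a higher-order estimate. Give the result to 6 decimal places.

-2.569768

Leading term ∝ h^2; use weight 4 = 2^2.
4·(-2.4281062959) − (-2.0031208562) = -7.7093043274
Divide by 2^2 − 1 = 3.
Result: -2.5697681091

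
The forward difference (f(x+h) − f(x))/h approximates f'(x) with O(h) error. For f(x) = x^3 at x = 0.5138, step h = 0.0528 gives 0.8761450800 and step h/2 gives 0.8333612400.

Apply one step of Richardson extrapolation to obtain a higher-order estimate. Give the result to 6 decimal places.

0.790577

r = 1: numerator weight 2, denominator 1.
Numerator 2*A(h/2) − A(h) = 2*0.8333612400 − 0.8761450800 = 0.7905774000
Divide by 2^1 − 1 = 1.
0.7905774000 ÷ 1 = 0.7905774000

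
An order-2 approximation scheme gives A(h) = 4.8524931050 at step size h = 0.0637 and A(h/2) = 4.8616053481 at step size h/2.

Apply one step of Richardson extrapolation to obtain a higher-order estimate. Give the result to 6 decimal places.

4.864643

Method order is 2; weight 2^2 = 4.
2^2×A(h/2) = 19.4464213924; minus A(h) gives 14.5939282874.
Denominator 4 − 1 = 3.
Result: 4.8646427625
Correction |R − A(h/2)| = 3.037e-03; gap |A(h/2) − A(h)| = 9.112e-03.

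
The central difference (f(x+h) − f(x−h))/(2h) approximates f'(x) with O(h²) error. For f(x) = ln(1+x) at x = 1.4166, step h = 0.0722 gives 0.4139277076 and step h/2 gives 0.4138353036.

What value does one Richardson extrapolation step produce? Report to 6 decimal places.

0.413805

With r = 2 the leading error scales as h^2, so the weight is 2^2 = 4.
Weighted: 1.6553412144 − 0.4139277076 = 1.2414135068
Divide by 2^2 − 1 = 3.
R = 1.2414135068/3 = 0.4138045023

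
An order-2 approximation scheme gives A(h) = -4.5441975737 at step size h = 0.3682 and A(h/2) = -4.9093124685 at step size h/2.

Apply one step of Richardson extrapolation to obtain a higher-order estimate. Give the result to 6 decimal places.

-5.031017

Leading term ∝ h^2; use weight 4 = 2^2.
Top: 4(-4.9093124685) − (-4.5441975737) = -15.0930523003
Extrapolated: (-15.0930523003) / 3 = -5.0310174334
Shift from A(h/2): −0.1217049649.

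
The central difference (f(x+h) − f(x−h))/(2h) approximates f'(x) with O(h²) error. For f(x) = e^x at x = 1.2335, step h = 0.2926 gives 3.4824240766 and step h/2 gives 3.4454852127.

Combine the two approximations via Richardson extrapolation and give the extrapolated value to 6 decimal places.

3.433172

r = 2, so 2^r = 4.
4 × 3.4454852127 = 13.7819408508; 13.7819408508 − 3.4824240766 = 10.2995167742
Extrapolated: 10.2995167742 / 3 = 3.4331722581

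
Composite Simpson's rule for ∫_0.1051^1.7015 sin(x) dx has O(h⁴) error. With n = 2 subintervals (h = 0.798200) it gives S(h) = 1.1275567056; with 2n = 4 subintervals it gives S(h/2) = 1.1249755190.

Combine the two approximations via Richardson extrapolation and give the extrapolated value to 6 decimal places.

Leading term ∝ h^4; use weight 16 = 2^4.
16·1.1249755190 − 1.1275567056 = 16.8720515984
Denominator 16 − 1 = 15.
So the Richardson estimate is 1.1248034399.
Shift from A(h/2): −0.0001720791.

1.124803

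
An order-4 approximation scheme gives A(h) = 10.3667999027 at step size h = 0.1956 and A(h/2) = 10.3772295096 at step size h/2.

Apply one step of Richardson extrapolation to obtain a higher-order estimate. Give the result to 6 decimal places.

10.377925

The method has order 4: 2^4 = 16.
16·10.3772295096 = 166.0356721536; subtract 10.3667999027 → 155.6688722509
(16·10.3772295096 − 10.3667999027)/(16 − 1) = 10.3779248167
Correction |R − A(h/2)| = 6.953e-04; gap |A(h/2) − A(h)| = 1.043e-02.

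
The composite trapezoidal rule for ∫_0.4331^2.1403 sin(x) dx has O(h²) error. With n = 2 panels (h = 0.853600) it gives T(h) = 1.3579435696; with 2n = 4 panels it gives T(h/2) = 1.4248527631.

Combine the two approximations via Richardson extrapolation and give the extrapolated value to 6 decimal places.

1.447156

Order 2 gives 2^r = 4 and 2^r − 1 = 3.
Difference of the inputs: 1.4248527631 − 1.3579435696 = 0.0669091935
Correction (A(h/2) − A(h))/(4 − 1) = 0.0669091935/3 = 0.0223030645
R = A(h/2) + (A(h/2) − A(h))/3 = 1.4248527631 + 0.0223030645 = 1.4471558276
Correction |R − A(h/2)| = 2.230e-02; gap |A(h/2) − A(h)| = 6.691e-02.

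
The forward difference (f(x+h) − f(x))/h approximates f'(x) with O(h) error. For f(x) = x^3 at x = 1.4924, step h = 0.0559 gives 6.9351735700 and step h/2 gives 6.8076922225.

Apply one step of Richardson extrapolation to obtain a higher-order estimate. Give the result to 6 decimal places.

Error is O(h^1); halving h shrinks it by 2^1 = 2.
Weighted: 13.6153844450 − 6.9351735700 = 6.6802108750
(2*6.8076922225 − 6.9351735700)/(2 − 1) = 6.6802108750
Correction |R − A(h/2)| = 1.275e-01; gap |A(h/2) − A(h)| = 1.275e-01.

6.680211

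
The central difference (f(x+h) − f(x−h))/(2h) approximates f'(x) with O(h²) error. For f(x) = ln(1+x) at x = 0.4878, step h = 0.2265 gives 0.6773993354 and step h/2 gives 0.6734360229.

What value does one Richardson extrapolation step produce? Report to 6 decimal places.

With r = 2 the leading error scales as h^2, so the weight is 2^2 = 4.
Numerator 4·A(h/2) − A(h) = 4·0.6734360229 − 0.6773993354 = 2.0163447562
Divide by 2^2 − 1 = 3.
R = 2.0163447562/3 = 0.6721149187

0.672115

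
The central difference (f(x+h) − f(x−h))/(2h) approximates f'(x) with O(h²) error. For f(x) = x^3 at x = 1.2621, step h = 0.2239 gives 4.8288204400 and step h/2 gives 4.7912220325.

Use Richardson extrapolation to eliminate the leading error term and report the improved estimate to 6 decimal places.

The method has order 2: 2^2 = 4.
Top: 4(4.7912220325) − (4.8288204400) = 14.3360676900
Divide by 2^2 − 1 = 3.
14.3360676900 ÷ 3 = 4.7786892300
Gap between inputs: 3.760e-02; correction applied: −0.0125328025.

4.778689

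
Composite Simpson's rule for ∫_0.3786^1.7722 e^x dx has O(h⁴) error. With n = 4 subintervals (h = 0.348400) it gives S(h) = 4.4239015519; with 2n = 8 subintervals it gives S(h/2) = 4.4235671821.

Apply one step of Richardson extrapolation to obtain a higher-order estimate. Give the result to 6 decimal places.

4.423545

Method order is 4; weight 2^4 = 16.
16 × 4.4235671821 = 70.7770749136; 70.7770749136 − 4.4239015519 = 66.3531733617
Denominator 16 − 1 = 15.
(16 × 4.4235671821 − 4.4239015519)/(16 − 1) = 4.4235448908
Gap between inputs: 3.344e-04; correction applied: −0.0000222913.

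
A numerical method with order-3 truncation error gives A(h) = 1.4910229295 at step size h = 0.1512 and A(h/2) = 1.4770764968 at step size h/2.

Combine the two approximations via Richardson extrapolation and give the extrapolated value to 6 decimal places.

1.475084

r = 3: numerator weight 8, denominator 7.
A(h/2) − A(h) = 1.4770764968 − 1.4910229295 = -0.0139464327
Divide by 2^3 − 1 = 7: (-0.0139464327)/7 = -0.0019923475
R = A(h/2) + (A(h/2) − A(h))/7 = 1.4770764968 − 0.0019923475 = 1.4750841493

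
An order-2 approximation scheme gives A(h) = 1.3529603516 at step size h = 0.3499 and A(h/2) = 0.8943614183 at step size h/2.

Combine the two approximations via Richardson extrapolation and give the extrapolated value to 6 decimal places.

The method has order 2: 2^2 = 4.
4×0.8943614183 = 3.5774456732; subtract 1.3529603516 → 2.2244853216
Divide by 2^2 − 1 = 3.
Result: 0.7414951072

0.741495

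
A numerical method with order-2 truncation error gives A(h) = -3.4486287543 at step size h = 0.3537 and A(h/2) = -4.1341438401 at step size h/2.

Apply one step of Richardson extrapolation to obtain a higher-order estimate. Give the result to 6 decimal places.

-4.362649

r = 2: numerator weight 4, denominator 3.
Top: 4(-4.1341438401) − (-3.4486287543) = -13.0879466061
Denominator 4 − 1 = 3.
So the Richardson estimate is -4.3626488687.
Shift from A(h/2): −0.2285050286.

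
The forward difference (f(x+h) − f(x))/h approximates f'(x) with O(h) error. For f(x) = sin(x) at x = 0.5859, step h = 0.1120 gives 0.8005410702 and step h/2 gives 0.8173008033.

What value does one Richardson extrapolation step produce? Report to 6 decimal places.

0.834061

Method order is 1; weight 2^1 = 2.
A(h/2) − A(h) = 0.8173008033 − 0.8005410702 = 0.0167597331
Divide by 2^1 − 1 = 1: 0.0167597331/1 = 0.0167597331
R = A(h/2) + (A(h/2) − A(h))/1 = 0.8173008033 + 0.0167597331 = 0.8340605364
Correction |R − A(h/2)| = 1.676e-02; gap |A(h/2) − A(h)| = 1.676e-02.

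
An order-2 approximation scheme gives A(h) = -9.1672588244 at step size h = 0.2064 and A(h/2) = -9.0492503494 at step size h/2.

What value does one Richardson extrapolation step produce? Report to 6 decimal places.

-9.009914

Order 2 gives 2^r = 4 and 2^r − 1 = 3.
Numerator 4×A(h/2) − A(h) = 4×(-9.0492503494) − (-9.1672588244) = -27.0297425732
Divide by 2^2 − 1 = 3.
So the Richardson estimate is -9.0099141911.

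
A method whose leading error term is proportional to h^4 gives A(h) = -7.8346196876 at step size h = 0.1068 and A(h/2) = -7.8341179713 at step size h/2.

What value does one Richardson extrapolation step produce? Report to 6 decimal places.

-7.834085

The method has order 4: 2^4 = 16.
2^4·A(h/2) = -125.3458875408; minus A(h) gives -117.5112678532.
(16·(-7.8341179713) − (-7.8346196876))/(16 − 1) = -7.8340845235
Correction |R − A(h/2)| = 3.345e-05; gap |A(h/2) − A(h)| = 5.017e-04.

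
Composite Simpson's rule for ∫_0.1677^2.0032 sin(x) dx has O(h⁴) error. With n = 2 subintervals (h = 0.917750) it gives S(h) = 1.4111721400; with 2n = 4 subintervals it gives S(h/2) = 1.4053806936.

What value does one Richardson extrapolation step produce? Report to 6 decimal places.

1.404995

Method order is 4; weight 2^4 = 16.
16 × 1.4053806936 = 22.4860910976; subtract 1.4111721400 → 21.0749189576
R = 21.0749189576/15 = 1.4049945972
Gap between inputs: 5.791e-03; correction applied: −0.0003860964.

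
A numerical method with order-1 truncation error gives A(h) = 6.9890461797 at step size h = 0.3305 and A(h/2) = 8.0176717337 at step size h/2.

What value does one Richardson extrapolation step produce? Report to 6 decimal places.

9.046297

The method has order 1: 2^1 = 2.
2 × 8.0176717337 − 6.9890461797 = 9.0462972877
9.0462972877 ÷ 1 = 9.0462972877
Gap between inputs: 1.029e+00; correction applied: +1.0286255540.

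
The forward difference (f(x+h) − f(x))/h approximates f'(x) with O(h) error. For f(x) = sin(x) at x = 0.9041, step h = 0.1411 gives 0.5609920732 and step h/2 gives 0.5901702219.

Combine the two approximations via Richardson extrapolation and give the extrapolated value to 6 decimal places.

Method order is 1; weight 2^1 = 2.
Numerator 2×A(h/2) − A(h) = 2×0.5901702219 − 0.5609920732 = 0.6193483706
Denominator 2 − 1 = 1.
Extrapolated: 0.6193483706 / 1 = 0.6193483706
Gap between inputs: 2.918e-02; correction applied: +0.0291781487.

0.619348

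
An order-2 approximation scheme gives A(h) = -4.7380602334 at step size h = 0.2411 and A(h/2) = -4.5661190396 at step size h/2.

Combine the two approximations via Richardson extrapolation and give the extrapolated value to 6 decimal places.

Method order is 2; weight 2^2 = 4.
Top: 4(-4.5661190396) − (-4.7380602334) = -13.5264159250
Divide by 2^2 − 1 = 3.
Extrapolated: (-13.5264159250) / 3 = -4.5088053083

-4.508805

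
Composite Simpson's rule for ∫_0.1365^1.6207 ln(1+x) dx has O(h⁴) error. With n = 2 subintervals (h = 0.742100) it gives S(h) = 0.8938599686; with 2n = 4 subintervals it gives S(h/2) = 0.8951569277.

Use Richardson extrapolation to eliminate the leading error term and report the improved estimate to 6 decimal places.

0.895243

The method has order 4: 2^4 = 16.
Top: 16(0.8951569277) − (0.8938599686) = 13.4286508746
R = 13.4286508746/15 = 0.8952433916
Correction |R − A(h/2)| = 8.646e-05; gap |A(h/2) − A(h)| = 1.297e-03.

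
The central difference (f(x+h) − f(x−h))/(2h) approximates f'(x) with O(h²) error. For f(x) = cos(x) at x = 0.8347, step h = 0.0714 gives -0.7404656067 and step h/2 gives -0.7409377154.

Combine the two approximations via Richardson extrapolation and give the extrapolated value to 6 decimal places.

-0.741095

The method has order 2: 2^2 = 4.
Weighted: (-2.9637508616) − (-0.7404656067) = -2.2232852549
Denominator 4 − 1 = 3.
(-2.2232852549) ÷ 3 = -0.7410950850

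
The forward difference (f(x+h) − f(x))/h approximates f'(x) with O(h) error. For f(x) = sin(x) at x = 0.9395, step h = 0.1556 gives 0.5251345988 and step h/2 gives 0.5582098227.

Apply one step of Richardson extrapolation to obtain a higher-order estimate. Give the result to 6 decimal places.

0.591285

Order 1 gives 2^r = 2 and 2^r − 1 = 1.
Numerator 2×A(h/2) − A(h) = 2×0.5582098227 − 0.5251345988 = 0.5912850466
Divide by 2^1 − 1 = 1.
0.5912850466 ÷ 1 = 0.5912850466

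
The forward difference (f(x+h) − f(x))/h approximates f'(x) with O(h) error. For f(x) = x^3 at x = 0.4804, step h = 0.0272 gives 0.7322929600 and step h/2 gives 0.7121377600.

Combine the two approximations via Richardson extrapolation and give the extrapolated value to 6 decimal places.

0.691983

r = 1, so 2^r = 2.
Weighted: 1.4242755200 − 0.7322929600 = 0.6919825600
0.6919825600 ÷ 1 = 0.6919825600
Shift from A(h/2): −0.0201552000.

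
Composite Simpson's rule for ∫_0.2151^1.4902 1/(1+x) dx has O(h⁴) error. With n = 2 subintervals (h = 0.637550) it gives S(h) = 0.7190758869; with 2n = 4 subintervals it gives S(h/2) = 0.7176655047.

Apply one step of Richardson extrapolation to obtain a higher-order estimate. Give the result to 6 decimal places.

0.717571

The method has order 4: 2^4 = 16.
16×0.7176655047 − 0.7190758869 = 10.7635721883
Extrapolated: 10.7635721883 / 15 = 0.7175714792
Shift from A(h/2): −0.0000940255.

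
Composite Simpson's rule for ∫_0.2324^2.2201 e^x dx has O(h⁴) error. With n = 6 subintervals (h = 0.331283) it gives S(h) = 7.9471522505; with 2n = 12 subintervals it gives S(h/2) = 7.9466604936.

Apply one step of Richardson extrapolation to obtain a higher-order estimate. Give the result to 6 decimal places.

Error is O(h^4); halving h shrinks it by 2^4 = 16.
2^4×A(h/2) = 127.1465678976; minus A(h) gives 119.1994156471.
Divide by 2^4 − 1 = 15.
Result: 7.9466277098
Correction |R − A(h/2)| = 3.278e-05; gap |A(h/2) − A(h)| = 4.918e-04.

7.946628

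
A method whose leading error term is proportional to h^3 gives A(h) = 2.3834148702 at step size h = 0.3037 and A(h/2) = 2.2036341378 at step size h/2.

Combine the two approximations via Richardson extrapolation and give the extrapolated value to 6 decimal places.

The method has order 3: 2^3 = 8.
Top: 8(2.2036341378) − (2.3834148702) = 15.2456582322
Denominator 8 − 1 = 7.
15.2456582322 ÷ 7 = 2.1779511760
Correction |R − A(h/2)| = 2.568e-02; gap |A(h/2) − A(h)| = 1.798e-01.

2.177951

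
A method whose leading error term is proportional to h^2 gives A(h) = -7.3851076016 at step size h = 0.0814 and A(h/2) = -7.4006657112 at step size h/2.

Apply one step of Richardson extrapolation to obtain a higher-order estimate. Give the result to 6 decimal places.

r = 2, so 2^r = 4.
4·(-7.4006657112) = -29.6026628448; (-29.6026628448) − (-7.3851076016) = -22.2175552432
(-22.2175552432) ÷ 3 = -7.4058517477

-7.405852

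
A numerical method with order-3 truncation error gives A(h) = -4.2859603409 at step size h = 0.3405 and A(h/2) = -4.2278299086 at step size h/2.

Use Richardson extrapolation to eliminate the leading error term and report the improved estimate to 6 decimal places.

The method has order 3: 2^3 = 8.
Numerator 8×A(h/2) − A(h) = 8×(-4.2278299086) − (-4.2859603409) = -29.5366789279
R = (-29.5366789279)/7 = -4.2195255611
Gap between inputs: 5.813e-02; correction applied: +0.0083043475.

-4.219526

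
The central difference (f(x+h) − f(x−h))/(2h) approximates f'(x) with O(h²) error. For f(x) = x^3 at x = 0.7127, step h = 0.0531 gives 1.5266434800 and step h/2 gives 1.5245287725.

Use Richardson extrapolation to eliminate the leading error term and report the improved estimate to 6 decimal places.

1.523824

r = 2: numerator weight 4, denominator 3.
2^2*A(h/2) = 6.0981150900; minus A(h) gives 4.5714716100.
Denominator 4 − 1 = 3.
Result: 1.5238238700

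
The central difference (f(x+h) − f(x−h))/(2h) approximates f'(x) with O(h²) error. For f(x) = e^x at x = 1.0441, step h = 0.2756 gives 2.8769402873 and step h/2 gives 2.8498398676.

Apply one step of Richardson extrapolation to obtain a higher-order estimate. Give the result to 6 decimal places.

With r = 2 the leading error scales as h^2, so the weight is 2^2 = 4.
4*2.8498398676 = 11.3993594704; subtract 2.8769402873 → 8.5224191831
Denominator 4 − 1 = 3.
Extrapolated: 8.5224191831 / 3 = 2.8408063944
Gap between inputs: 2.710e-02; correction applied: −0.0090334732.

2.840806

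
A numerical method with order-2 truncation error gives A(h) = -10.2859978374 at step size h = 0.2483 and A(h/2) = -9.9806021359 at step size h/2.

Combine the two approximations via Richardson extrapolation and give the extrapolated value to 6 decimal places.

Leading term ∝ h^2; use weight 4 = 2^2.
Top: 4(-9.9806021359) − (-10.2859978374) = -29.6364107062
Denominator 4 − 1 = 3.
Result: -9.8788035687
Shift from A(h/2): +0.1017985672.

-9.878804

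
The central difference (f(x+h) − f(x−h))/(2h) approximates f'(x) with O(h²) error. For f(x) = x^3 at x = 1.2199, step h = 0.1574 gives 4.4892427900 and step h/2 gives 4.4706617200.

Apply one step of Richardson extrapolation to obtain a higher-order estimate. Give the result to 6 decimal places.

r = 2, so 2^r = 4.
Top: 4(4.4706617200) − (4.4892427900) = 13.3934040900
(4·4.4706617200 − 4.4892427900)/(4 − 1) = 4.4644680300

4.464468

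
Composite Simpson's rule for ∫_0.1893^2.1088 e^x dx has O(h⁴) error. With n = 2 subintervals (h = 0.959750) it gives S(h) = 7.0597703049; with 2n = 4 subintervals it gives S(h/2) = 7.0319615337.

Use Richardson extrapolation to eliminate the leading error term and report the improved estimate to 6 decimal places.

Order 4 gives 2^r = 16 and 2^r − 1 = 15.
Difference of the inputs: 7.0319615337 − 7.0597703049 = -0.0278087712
Divide by 2^4 − 1 = 15: (-0.0278087712)/15 = -0.0018539181
R = A(h/2) + (A(h/2) − A(h))/15 = 7.0319615337 − 0.0018539181 = 7.0301076156
Shift from A(h/2): −0.0018539181.

7.030108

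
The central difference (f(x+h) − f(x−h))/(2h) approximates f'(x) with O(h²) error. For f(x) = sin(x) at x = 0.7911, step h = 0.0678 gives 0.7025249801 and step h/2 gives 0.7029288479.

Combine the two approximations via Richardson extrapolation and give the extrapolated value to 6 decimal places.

0.703063

Order 2 gives 2^r = 4 and 2^r − 1 = 3.
4 × 0.7029288479 − 0.7025249801 = 2.1091904115
2.1091904115 ÷ 3 = 0.7030634705
Shift from A(h/2): +0.0001346226.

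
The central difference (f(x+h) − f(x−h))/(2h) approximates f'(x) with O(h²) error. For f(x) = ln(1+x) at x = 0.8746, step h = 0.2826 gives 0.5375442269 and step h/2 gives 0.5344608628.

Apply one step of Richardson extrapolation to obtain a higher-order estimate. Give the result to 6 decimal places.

Error is O(h^2); halving h shrinks it by 2^2 = 4.
Weighted: 2.1378434512 − 0.5375442269 = 1.6002992243
Divide by 2^2 − 1 = 3.
So the Richardson estimate is 0.5334330748.

0.533433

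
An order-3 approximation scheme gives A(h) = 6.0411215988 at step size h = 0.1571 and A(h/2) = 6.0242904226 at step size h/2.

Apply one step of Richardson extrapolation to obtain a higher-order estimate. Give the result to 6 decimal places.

6.021886

r = 3, so 2^r = 8.
8×6.0242904226 = 48.1943233808; subtract 6.0411215988 → 42.1532017820
Divide by 2^3 − 1 = 7.
Result: 6.0218859689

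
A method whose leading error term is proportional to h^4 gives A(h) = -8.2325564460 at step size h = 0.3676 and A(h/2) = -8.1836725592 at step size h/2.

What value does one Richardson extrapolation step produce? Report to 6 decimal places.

-8.180414

The method has order 4: 2^4 = 16.
Difference of the inputs: -8.1836725592 − (-8.2325564460) = 0.0488838868
Correction (A(h/2) − A(h))/(16 − 1) = 0.0488838868/15 = 0.0032589258
R = -8.1836725592 + 0.0032589258 = -8.1804136334
Shift from A(h/2): +0.0032589258.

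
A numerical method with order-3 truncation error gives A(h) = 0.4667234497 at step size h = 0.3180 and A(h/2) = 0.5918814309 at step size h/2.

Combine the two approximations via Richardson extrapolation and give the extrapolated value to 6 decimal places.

The method has order 3: 2^3 = 8.
8×0.5918814309 − 0.4667234497 = 4.2683279975
4.2683279975 ÷ 7 = 0.6097611425

0.609761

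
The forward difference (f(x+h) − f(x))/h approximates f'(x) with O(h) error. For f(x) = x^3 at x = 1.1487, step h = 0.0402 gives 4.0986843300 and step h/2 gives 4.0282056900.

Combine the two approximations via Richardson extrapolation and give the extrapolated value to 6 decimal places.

3.957727

Leading term ∝ h^1; use weight 2 = 2^1.
2^1*A(h/2) = 8.0564113800; minus A(h) gives 3.9577270500.
Denominator 2 − 1 = 1.
(2*4.0282056900 − 4.0986843300)/(2 − 1) = 3.9577270500
Gap between inputs: 7.048e-02; correction applied: −0.0704786400.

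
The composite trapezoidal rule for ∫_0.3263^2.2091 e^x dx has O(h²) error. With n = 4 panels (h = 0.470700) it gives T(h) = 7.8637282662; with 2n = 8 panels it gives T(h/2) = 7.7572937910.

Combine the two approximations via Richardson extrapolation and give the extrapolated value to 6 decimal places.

Error is O(h^2); halving h shrinks it by 2^2 = 4.
Numerator 4*A(h/2) − A(h) = 4*7.7572937910 − 7.8637282662 = 23.1654468978
Extrapolated: 23.1654468978 / 3 = 7.7218156326

7.721816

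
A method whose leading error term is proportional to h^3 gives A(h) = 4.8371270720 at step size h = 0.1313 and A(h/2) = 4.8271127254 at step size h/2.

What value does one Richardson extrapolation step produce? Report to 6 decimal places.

Order 3 gives 2^r = 8 and 2^r − 1 = 7.
2^3×A(h/2) = 38.6169018032; minus A(h) gives 33.7797747312.
Divide by 2^3 − 1 = 7.
33.7797747312 ÷ 7 = 4.8256821045
Correction |R − A(h/2)| = 1.431e-03; gap |A(h/2) − A(h)| = 1.001e-02.

4.825682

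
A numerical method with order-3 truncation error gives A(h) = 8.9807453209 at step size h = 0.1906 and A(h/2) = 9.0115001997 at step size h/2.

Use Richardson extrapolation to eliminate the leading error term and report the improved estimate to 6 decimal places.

9.015894

Leading term ∝ h^3; use weight 8 = 2^3.
Weighted: 72.0920015976 − 8.9807453209 = 63.1112562767
R = 63.1112562767/7 = 9.0158937538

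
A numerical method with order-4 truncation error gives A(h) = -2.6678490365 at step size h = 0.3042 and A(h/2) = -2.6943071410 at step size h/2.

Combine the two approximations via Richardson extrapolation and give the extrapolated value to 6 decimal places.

-2.696071

The method has order 4: 2^4 = 16.
Top: 16(-2.6943071410) − (-2.6678490365) = -40.4410652195
Denominator 16 − 1 = 15.
Result: -2.6960710146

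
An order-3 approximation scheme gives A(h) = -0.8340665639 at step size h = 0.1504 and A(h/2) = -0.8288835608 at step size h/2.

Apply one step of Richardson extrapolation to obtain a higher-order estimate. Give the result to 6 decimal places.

-0.828143

Method order is 3; weight 2^3 = 8.
8*(-0.8288835608) = -6.6310684864; subtract (-0.8340665639) → -5.7970019225
Extrapolated: (-5.7970019225) / 7 = -0.8281431318
Shift from A(h/2): +0.0007404290.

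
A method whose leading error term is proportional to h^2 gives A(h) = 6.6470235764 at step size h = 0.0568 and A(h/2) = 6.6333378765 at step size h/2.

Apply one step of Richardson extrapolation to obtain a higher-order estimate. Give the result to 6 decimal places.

6.628776

Error is O(h^2); halving h shrinks it by 2^2 = 4.
Top: 4(6.6333378765) − (6.6470235764) = 19.8863279296
Denominator 4 − 1 = 3.
So the Richardson estimate is 6.6287759765.
Gap between inputs: 1.369e-02; correction applied: −0.0045619000.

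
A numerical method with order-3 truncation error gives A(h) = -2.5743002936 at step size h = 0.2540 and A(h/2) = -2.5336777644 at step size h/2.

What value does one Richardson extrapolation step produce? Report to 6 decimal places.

-2.527875

Leading term ∝ h^3; use weight 8 = 2^3.
8·(-2.5336777644) = -20.2694221152; (-20.2694221152) − (-2.5743002936) = -17.6951218216
Divide by 2^3 − 1 = 7.
So the Richardson estimate is -2.5278745459.
Shift from A(h/2): +0.0058032185.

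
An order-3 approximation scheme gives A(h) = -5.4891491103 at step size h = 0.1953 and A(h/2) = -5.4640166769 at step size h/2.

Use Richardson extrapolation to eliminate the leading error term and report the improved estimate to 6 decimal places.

r = 3: numerator weight 8, denominator 7.
Top: 8(-5.4640166769) − (-5.4891491103) = -38.2229843049
Divide by 2^3 − 1 = 7.
R = (-38.2229843049)/7 = -5.4604263293

-5.460426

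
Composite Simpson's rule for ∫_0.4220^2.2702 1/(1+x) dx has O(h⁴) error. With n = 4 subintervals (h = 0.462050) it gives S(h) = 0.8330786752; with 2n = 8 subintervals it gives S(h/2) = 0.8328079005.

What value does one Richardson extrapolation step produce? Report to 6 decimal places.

Method order is 4; weight 2^4 = 16.
Weighted: 13.3249264080 − 0.8330786752 = 12.4918477328
Denominator 16 − 1 = 15.
So the Richardson estimate is 0.8327898489.

0.832790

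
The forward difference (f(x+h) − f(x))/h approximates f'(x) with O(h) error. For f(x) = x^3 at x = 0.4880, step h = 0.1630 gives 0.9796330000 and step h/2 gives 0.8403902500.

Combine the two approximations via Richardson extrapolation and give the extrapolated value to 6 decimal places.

Error is O(h^1); halving h shrinks it by 2^1 = 2.
2 × 0.8403902500 = 1.6807805000; 1.6807805000 − 0.9796330000 = 0.7011475000
Extrapolated: 0.7011475000 / 1 = 0.7011475000

0.701148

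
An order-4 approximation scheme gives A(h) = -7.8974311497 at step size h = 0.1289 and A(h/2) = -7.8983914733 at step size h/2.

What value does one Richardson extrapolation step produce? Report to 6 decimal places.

-7.898455

Order 4 gives 2^r = 16 and 2^r − 1 = 15.
A(h/2) − A(h) = -7.8983914733 − (-7.8974311497) = -0.0009603236
Correction (A(h/2) − A(h))/(16 − 1) = (-0.0009603236)/15 = -0.0000640216
R = A(h/2) + (A(h/2) − A(h))/15 = -7.8983914733 − 0.0000640216 = -7.8984554949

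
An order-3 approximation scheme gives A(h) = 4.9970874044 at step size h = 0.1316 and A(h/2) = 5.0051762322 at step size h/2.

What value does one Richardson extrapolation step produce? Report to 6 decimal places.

5.006332

r = 3, so 2^r = 8.
2^3*A(h/2) = 40.0414098576; minus A(h) gives 35.0443224532.
R = 35.0443224532/7 = 5.0063317790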